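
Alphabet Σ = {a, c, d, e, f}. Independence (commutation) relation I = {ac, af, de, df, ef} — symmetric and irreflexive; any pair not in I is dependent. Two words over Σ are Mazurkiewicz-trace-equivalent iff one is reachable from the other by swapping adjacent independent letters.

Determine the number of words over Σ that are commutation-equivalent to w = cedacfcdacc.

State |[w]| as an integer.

#0=c has no predecessor
#1=e depends on [0:c]
#2=d depends on [0:c]
#3=a depends on [1:e, 2:d]
#4=c depends on [1:e, 2:d]
#5=f depends on [4:c]
#6=c depends on [5:f]
#7=d depends on [3:a, 6:c]
#8=a depends on [7:d]
#9=c depends on [7:d]
#10=c depends on [9:c]
sources: [0:c]
N(rest) = Σ N(rest − s) over sources s of rest; N(one piece) = 1:
  size 1 → [8]=1  [10]=1
  size 2 → [8,10]=2  [9,10]=1
  size 3 → [8,9,10]=3
  size 4 → [7,8,9,10]=3
  size 5 → [3,7,8,9,10]=3  [6,7,8,9,10]=3
  size 6 → [3,6,7,8,9,10]=6  [5,6,7,8,9,10]=3
  size 7 → [3,5,6,7,8,9,10]=9  [4,5,6,7,8,9,10]=3
  size 8 → [3,4,5,6,7,8,9,10]=12
  size 9 → [1,3,4,5,6,7,8,9,10]=12  [2,3,4,5,6,7,8,9,10]=12
  first=0(c) contributes 24

24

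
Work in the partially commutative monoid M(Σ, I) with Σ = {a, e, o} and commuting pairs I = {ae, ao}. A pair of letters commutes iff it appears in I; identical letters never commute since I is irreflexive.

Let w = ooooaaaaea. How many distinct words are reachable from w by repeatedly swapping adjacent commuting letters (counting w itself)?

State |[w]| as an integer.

252

0(o) covers ∅
1(o) covers 0:o
2(o) covers 1:o
3(o) covers 2:o
4(a) covers ∅
5(a) covers 4:a
6(a) covers 5:a
7(a) covers 6:a
8(e) covers 3:o
9(a) covers 7:a
floor of heap: 0:o, 4:a
completions by unplaced set U, small U first (add the entries for U minus each lowest piece of U):
  |U|=1: {8}:1  {9}:1
  |U|=2: {3,8}:1  {7,9}:1  {8,9}:2
  |U|=3: {2,3,8}:1  {3,8,9}:3  {6,7,9}:1  {7,8,9}:3
  |U|=4: {1,2,3,8}:1  {2,3,8,9}:4  {3,7,8,9}:6  {5,6,7,9}:1  {6,7,8,9}:4
  |U|=5: {0,1,2,3,8}:1  {1,2,3,8,9}:5  {2,3,7,8,9}:10  {3,6,7,8,9}:10  {4,5,6,7,9}:1  {5,6,7,8,9}:5
  |U|=6: {0,1,2,3,8,9}:6  {1,2,3,7,8,9}:15  {2,3,6,7,8,9}:20  {3,5,6,7,8,9}:15  {4,5,6,7,8,9}:6
  |U|=7: {0,1,2,3,7,8,9}:21  {1,2,3,6,7,8,9}:35  {2,3,5,6,7,8,9}:35  {3,4,5,6,7,8,9}:21
  |U|=8: {0,1,2,3,6,7,8,9}:56  {1,2,3,5,6,7,8,9}:70  {2,3,4,5,6,7,8,9}:56
  start at 0(o): 126
  start at 4(a): 126
sum over floor = 252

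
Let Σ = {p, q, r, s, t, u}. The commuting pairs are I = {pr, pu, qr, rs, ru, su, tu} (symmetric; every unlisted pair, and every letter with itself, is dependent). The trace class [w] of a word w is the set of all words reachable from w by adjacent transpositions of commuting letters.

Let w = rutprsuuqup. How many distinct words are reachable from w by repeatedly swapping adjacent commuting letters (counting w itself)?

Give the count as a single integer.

546

piece 0:r — minimal
piece 1:u — minimal
piece 2:t rests on {0:r}
piece 3:p rests on {2:t}
piece 4:r rests on {2:t}
piece 5:s rests on {3:p}
piece 6:u rests on {1:u}
piece 7:u rests on {6:u}
piece 8:q rests on {5:s, 7:u}
piece 9:u rests on {8:q}
piece 10:p rests on {8:q}
minimal pieces: {0:r, 1:u}
ways to finish when only these pieces remain (= sum over removing one remaining piece with nothing left below it):
  1 left: {4}→1  {9}→1  {10}→1
  2 left: {4,9}→2  {4,10}→2  {9,10}→2
  3 left: {4,9,10}→6  {8,9,10}→2
  4 left: {4,8,9,10}→8  {5,8,9,10}→2  {7,8,9,10}→2
  5 left: {3,5,8,9,10}→2  {4,5,8,9,10}→10  {4,7,8,9,10}→10  {5,7,8,9,10}→4  {6,7,8,9,10}→2
  6 left: {1,6,7,8,9,10}→2  {3,4,5,8,9,10}→12  {3,5,7,8,9,10}→6  {4,5,7,8,9,10}→24  {4,6,7,8,9,10}→12  {5,6,7,8,9,10}→6
  7 left: {1,4,6,7,8,9,10}→14  {1,5,6,7,8,9,10}→8  {2,3,4,5,8,9,10}→12  {3,4,5,7,8,9,10}→42  {3,5,6,7,8,9,10}→12  {4,5,6,7,8,9,10}→42
  8 left: {0,2,3,4,5,8,9,10}→12  {1,3,5,6,7,8,9,10}→20  {1,4,5,6,7,8,9,10}→64  {2,3,4,5,7,8,9,10}→54  {3,4,5,6,7,8,9,10}→96
  9 left: {0,2,3,4,5,7,8,9,10}→66  {1,3,4,5,6,7,8,9,10}→180  {2,3,4,5,6,7,8,9,10}→150
  placing 0:r first → 330 extensions
  placing 1:u first → 216 extensions
total linear extensions = 546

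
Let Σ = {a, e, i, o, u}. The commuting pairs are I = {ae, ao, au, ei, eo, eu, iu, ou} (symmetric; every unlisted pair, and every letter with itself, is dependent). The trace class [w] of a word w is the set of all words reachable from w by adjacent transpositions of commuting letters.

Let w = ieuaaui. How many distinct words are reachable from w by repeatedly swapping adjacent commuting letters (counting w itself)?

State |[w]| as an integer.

drop 0:i onto floor
drop 1:e onto floor
drop 2:u onto floor
drop 3:a onto {0:i}
drop 4:a onto {3:a}
drop 5:u onto {2:u}
drop 6:i onto {4:a}
ground layer = {0:i, 1:e, 2:u}
drop-orders for the pieces not yet dropped (sum over which currently-grounded one goes next):
  1 to go: {1} 1  {5} 1  {6} 1
  2 to go: {1,5} 2  {1,6} 2  {2,5} 1  {4,6} 1  {5,6} 2
  3 to go: {1,2,5} 3  {1,4,6} 3  {1,5,6} 6  {2,5,6} 3  {3,4,6} 1  {4,5,6} 3
  4 to go: {0,3,4,6} 1  {1,2,5,6} 12  {1,3,4,6} 4  {1,4,5,6} 12  {2,4,5,6} 6  {3,4,5,6} 4
  5 to go: {0,1,3,4,6} 5  {0,3,4,5,6} 5  {1,2,4,5,6} 30  {1,3,4,5,6} 20  {2,3,4,5,6} 10
  if 0:i drops first: 60 orders
  if 1:e drops first: 15 orders
  if 2:u drops first: 30 orders
heap linearizations: 105

105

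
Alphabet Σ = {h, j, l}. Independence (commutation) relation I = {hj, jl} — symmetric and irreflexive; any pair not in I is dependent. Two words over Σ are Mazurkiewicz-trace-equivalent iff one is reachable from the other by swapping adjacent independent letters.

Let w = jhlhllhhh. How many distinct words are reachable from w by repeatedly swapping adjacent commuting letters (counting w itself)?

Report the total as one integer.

9

0(j) covers ∅
1(h) covers ∅
2(l) covers 1:h
3(h) covers 2:l
4(l) covers 3:h
5(l) covers 4:l
6(h) covers 5:l
7(h) covers 6:h
8(h) covers 7:h
floor of heap: 0:j, 1:h
completions by unplaced set U, small U first (add the entries for U minus each lowest piece of U):
  |U|=1: {0}:1  {8}:1
  |U|=2: {0,8}:2  {7,8}:1
  |U|=3: {0,7,8}:3  {6,7,8}:1
  |U|=4: {0,6,7,8}:4  {5,6,7,8}:1
  |U|=5: {0,5,6,7,8}:5  {4,5,6,7,8}:1
  |U|=6: {0,4,5,6,7,8}:6  {3,4,5,6,7,8}:1
  |U|=7: {0,3,4,5,6,7,8}:7  {2,3,4,5,6,7,8}:1
  start at 0(j): 1
  start at 1(h): 8
sum over floor = 9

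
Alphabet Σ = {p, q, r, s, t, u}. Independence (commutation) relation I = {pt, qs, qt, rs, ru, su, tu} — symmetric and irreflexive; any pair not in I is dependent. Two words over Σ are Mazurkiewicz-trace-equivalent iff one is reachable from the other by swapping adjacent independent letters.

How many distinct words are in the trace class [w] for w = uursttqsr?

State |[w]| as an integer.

#0=u has no predecessor
#1=u depends on [0:u]
#2=r has no predecessor
#3=s has no predecessor
#4=t depends on [2:r, 3:s]
#5=t depends on [4:t]
#6=q depends on [1:u, 2:r]
#7=s depends on [5:t]
#8=r depends on [5:t, 6:q]
sources: [0:u, 2:r, 3:s]
N(rest) = Σ N(rest − s) over sources s of rest; N(one piece) = 1:
  size 1 → [7]=1  [8]=1
  size 2 → [6,8]=1  [7,8]=2
  size 3 → [1,6,8]=1  [5,7,8]=2  [6,7,8]=3
  size 4 → [0,1,6,8]=1  [1,6,7,8]=4  [4,5,7,8]=2  [5,6,7,8]=5
  size 5 → [0,1,6,7,8]=5  [1,5,6,7,8]=9  [3,4,5,7,8]=2  [4,5,6,7,8]=7
  size 6 → [0,1,5,6,7,8]=14  [1,4,5,6,7,8]=16  [2,4,5,6,7,8]=7  [3,4,5,6,7,8]=9
  size 7 → [0,1,4,5,6,7,8]=30  [1,2,4,5,6,7,8]=23  [1,3,4,5,6,7,8]=25  [2,3,4,5,6,7,8]=16
  first=0(u) contributes 64
  first=2(r) contributes 55
  first=3(s) contributes 53
|[w]| = 172

172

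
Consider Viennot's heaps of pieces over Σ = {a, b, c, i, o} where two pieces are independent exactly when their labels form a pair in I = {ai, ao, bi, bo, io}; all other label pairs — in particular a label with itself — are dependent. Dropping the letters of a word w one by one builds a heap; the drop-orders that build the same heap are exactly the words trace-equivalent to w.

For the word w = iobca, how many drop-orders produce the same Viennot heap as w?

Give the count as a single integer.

#0=i has no predecessor
#1=o has no predecessor
#2=b has no predecessor
#3=c depends on [0:i, 1:o, 2:b]
#4=a depends on [3:c]
sources: [0:i, 1:o, 2:b]
N(rest) = Σ N(rest − s) over sources s of rest; N(one piece) = 1:
  size 1 → [4]=1
  size 2 → [3,4]=1
  size 3 → [0,3,4]=1  [1,3,4]=1  [2,3,4]=1
  first=0(i) contributes 2
  first=1(o) contributes 2
  first=2(b) contributes 2
|[w]| = 6

6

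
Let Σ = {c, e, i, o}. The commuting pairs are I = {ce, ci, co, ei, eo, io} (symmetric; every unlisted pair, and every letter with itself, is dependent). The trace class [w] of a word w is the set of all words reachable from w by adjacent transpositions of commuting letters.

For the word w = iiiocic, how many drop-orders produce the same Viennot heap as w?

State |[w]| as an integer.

105

piece 0:i — minimal
piece 1:i rests on {0:i}
piece 2:i rests on {1:i}
piece 3:o — minimal
piece 4:c — minimal
piece 5:i rests on {2:i}
piece 6:c rests on {4:c}
minimal pieces: {0:i, 3:o, 4:c}
ways to finish when only these pieces remain (= sum over removing one remaining piece with nothing left below it):
  1 left: {3}→1  {5}→1  {6}→1
  2 left: {2,5}→1  {3,5}→2  {3,6}→2  {4,6}→1  {5,6}→2
  3 left: {1,2,5}→1  {2,3,5}→3  {2,5,6}→3  {3,4,6}→3  {3,5,6}→6  {4,5,6}→3
  4 left: {0,1,2,5}→1  {1,2,3,5}→4  {1,2,5,6}→4  {2,3,5,6}→12  {2,4,5,6}→6  {3,4,5,6}→12
  5 left: {0,1,2,3,5}→5  {0,1,2,5,6}→5  {1,2,3,5,6}→20  {1,2,4,5,6}→10  {2,3,4,5,6}→30
  placing 0:i first → 60 extensions
  placing 3:o first → 15 extensions
  placing 4:c first → 30 extensions
total linear extensions = 105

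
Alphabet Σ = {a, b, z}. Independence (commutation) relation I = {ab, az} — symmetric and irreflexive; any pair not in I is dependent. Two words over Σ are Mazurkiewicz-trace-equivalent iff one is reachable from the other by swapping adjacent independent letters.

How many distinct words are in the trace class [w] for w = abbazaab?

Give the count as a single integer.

drop 0:a onto floor
drop 1:b onto floor
drop 2:b onto {1:b}
drop 3:a onto {0:a}
drop 4:z onto {2:b}
drop 5:a onto {3:a}
drop 6:a onto {5:a}
drop 7:b onto {4:z}
ground layer = {0:a, 1:b}
drop-orders for the pieces not yet dropped (sum over which currently-grounded one goes next):
  1 to go: {6} 1  {7} 1
  2 to go: {4,7} 1  {5,6} 1  {6,7} 2
  3 to go: {2,4,7} 1  {3,5,6} 1  {4,6,7} 3  {5,6,7} 3
  4 to go: {0,3,5,6} 1  {1,2,4,7} 1  {2,4,6,7} 4  {3,5,6,7} 4  {4,5,6,7} 6
  5 to go: {0,3,5,6,7} 5  {1,2,4,6,7} 5  {2,4,5,6,7} 10  {3,4,5,6,7} 10
  6 to go: {0,3,4,5,6,7} 15  {1,2,4,5,6,7} 15  {2,3,4,5,6,7} 20
  if 0:a drops first: 35 orders
  if 1:b drops first: 35 orders
heap linearizations: 70

70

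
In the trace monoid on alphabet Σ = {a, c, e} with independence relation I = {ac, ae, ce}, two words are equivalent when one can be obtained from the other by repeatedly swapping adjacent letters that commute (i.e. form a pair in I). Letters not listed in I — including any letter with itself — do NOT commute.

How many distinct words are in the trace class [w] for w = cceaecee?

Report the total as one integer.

piece 0:c — minimal
piece 1:c rests on {0:c}
piece 2:e — minimal
piece 3:a — minimal
piece 4:e rests on {2:e}
piece 5:c rests on {1:c}
piece 6:e rests on {4:e}
piece 7:e rests on {6:e}
minimal pieces: {0:c, 2:e, 3:a}
ways to finish when only these pieces remain (= sum over removing one remaining piece with nothing left below it):
  1 left: {3}→1  {5}→1  {7}→1
  2 left: {1,5}→1  {3,5}→2  {3,7}→2  {5,7}→2  {6,7}→1
  3 left: {0,1,5}→1  {1,3,5}→3  {1,5,7}→3  {3,5,7}→6  {3,6,7}→3  {4,6,7}→1  {5,6,7}→3
  4 left: {0,1,3,5}→4  {0,1,5,7}→4  {1,3,5,7}→12  {1,5,6,7}→6  {2,4,6,7}→1  {3,4,6,7}→4  {3,5,6,7}→12  {4,5,6,7}→4
  5 left: {0,1,3,5,7}→20  {0,1,5,6,7}→10  {1,3,5,6,7}→30  {1,4,5,6,7}→10  {2,3,4,6,7}→5  {2,4,5,6,7}→5  {3,4,5,6,7}→20
  6 left: {0,1,3,5,6,7}→60  {0,1,4,5,6,7}→20  {1,2,4,5,6,7}→15  {1,3,4,5,6,7}→60  {2,3,4,5,6,7}→30
  placing 0:c first → 105 extensions
  placing 2:e first → 140 extensions
  placing 3:a first → 35 extensions
total linear extensions = 280

280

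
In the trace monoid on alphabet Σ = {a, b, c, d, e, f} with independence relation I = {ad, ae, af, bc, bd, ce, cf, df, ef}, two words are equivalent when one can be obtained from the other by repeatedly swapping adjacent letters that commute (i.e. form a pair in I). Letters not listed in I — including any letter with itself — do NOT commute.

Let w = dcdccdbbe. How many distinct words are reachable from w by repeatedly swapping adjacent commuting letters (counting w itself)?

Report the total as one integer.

28

drop 0:d onto floor
drop 1:c onto {0:d}
drop 2:d onto {1:c}
drop 3:c onto {2:d}
drop 4:c onto {3:c}
drop 5:d onto {4:c}
drop 6:b onto floor
drop 7:b onto {6:b}
drop 8:e onto {5:d, 7:b}
ground layer = {0:d, 6:b}
drop-orders for the pieces not yet dropped (sum over which currently-grounded one goes next):
  1 to go: {8} 1
  2 to go: {5,8} 1  {7,8} 1
  3 to go: {4,5,8} 1  {5,7,8} 2  {6,7,8} 1
  4 to go: {3,4,5,8} 1  {4,5,7,8} 3  {5,6,7,8} 3
  5 to go: {2,3,4,5,8} 1  {3,4,5,7,8} 4  {4,5,6,7,8} 6
  6 to go: {1,2,3,4,5,8} 1  {2,3,4,5,7,8} 5  {3,4,5,6,7,8} 10
  7 to go: {0,1,2,3,4,5,8} 1  {1,2,3,4,5,7,8} 6  {2,3,4,5,6,7,8} 15
  if 0:d drops first: 21 orders
  if 6:b drops first: 7 orders
heap linearizations: 28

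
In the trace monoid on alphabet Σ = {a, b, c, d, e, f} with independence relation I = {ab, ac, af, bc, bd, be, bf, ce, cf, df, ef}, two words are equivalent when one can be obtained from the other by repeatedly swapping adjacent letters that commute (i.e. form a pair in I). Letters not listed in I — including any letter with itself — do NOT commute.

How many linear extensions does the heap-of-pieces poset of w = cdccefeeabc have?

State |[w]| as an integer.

3850

#0=c has no predecessor
#1=d depends on [0:c]
#2=c depends on [1:d]
#3=c depends on [2:c]
#4=e depends on [1:d]
#5=f has no predecessor
#6=e depends on [4:e]
#7=e depends on [6:e]
#8=a depends on [7:e]
#9=b has no predecessor
#10=c depends on [3:c]
sources: [0:c, 5:f, 9:b]
N(rest) = Σ N(rest − s) over sources s of rest; N(one piece) = 1:
  size 1 → [5]=1  [8]=1  [9]=1  [10]=1
  size 2 → [3,10]=1  [5,8]=2  [5,9]=2  [5,10]=2  [7,8]=1  [8,9]=2  [8,10]=2  [9,10]=2
  size 3 → [2,3,10]=1  [3,5,10]=3  [3,8,10]=3  [3,9,10]=3  [5,7,8]=3  [5,8,9]=6  [5,8,10]=6  [5,9,10]=6  [6,7,8]=1  [7,8,9]=3  [7,8,10]=3  [8,9,10]=6
  size 4 → [2,3,5,10]=4  [2,3,8,10]=4  [2,3,9,10]=4  [3,5,8,10]=12  [3,5,9,10]=12  [3,7,8,10]=6  [3,8,9,10]=12  [4,6,7,8]=1  [5,6,7,8]=4  [5,7,8,9]=12  [5,7,8,10]=12  [5,8,9,10]=24  [6,7,8,9]=4  [6,7,8,10]=4  [7,8,9,10]=12
  size 5 → [2,3,5,8,10]=20  [2,3,5,9,10]=20  [2,3,7,8,10]=10  [2,3,8,9,10]=20  [3,5,7,8,10]=30  [3,5,8,9,10]=60  [3,6,7,8,10]=10  [3,7,8,9,10]=30  [4,5,6,7,8]=5  [4,6,7,8,9]=5  [4,6,7,8,10]=5  [5,6,7,8,9]=20  [5,6,7,8,10]=20  [5,7,8,9,10]=60  [6,7,8,9,10]=20
  size 6 → [2,3,5,7,8,10]=60  [2,3,5,8,9,10]=120  [2,3,6,7,8,10]=20  [2,3,7,8,9,10]=60  [3,4,6,7,8,10]=15  [3,5,6,7,8,10]=60  [3,5,7,8,9,10]=180  [3,6,7,8,9,10]=60  [4,5,6,7,8,9]=30  [4,5,6,7,8,10]=30  [4,6,7,8,9,10]=30  [5,6,7,8,9,10]=120
  size 7 → [2,3,4,6,7,8,10]=35  [2,3,5,6,7,8,10]=140  [2,3,5,7,8,9,10]=420  [2,3,6,7,8,9,10]=140  [3,4,5,6,7,8,10]=105  [3,4,6,7,8,9,10]=105  [3,5,6,7,8,9,10]=420  [4,5,6,7,8,9,10]=210
  size 8 → [1,2,3,4,6,7,8,10]=35  [2,3,4,5,6,7,8,10]=280  [2,3,4,6,7,8,9,10]=280  [2,3,5,6,7,8,9,10]=1120  [3,4,5,6,7,8,9,10]=840
  size 9 → [0,1,2,3,4,6,7,8,10]=35  [1,2,3,4,5,6,7,8,10]=315  [1,2,3,4,6,7,8,9,10]=315  [2,3,4,5,6,7,8,9,10]=2520
  first=0(c) contributes 3150
  first=5(f) contributes 350
  first=9(b) contributes 350
|[w]| = 3850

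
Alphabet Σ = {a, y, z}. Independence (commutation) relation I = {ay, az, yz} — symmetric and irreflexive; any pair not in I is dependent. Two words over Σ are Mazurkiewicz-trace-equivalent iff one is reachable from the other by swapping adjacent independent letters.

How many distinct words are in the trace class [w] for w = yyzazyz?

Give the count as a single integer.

drop 0:y onto floor
drop 1:y onto {0:y}
drop 2:z onto floor
drop 3:a onto floor
drop 4:z onto {2:z}
drop 5:y onto {1:y}
drop 6:z onto {4:z}
ground layer = {0:y, 2:z, 3:a}
drop-orders for the pieces not yet dropped (sum over which currently-grounded one goes next):
  1 to go: {3} 1  {5} 1  {6} 1
  2 to go: {1,5} 1  {3,5} 2  {3,6} 2  {4,6} 1  {5,6} 2
  3 to go: {0,1,5} 1  {1,3,5} 3  {1,5,6} 3  {2,4,6} 1  {3,4,6} 3  {3,5,6} 6  {4,5,6} 3
  4 to go: {0,1,3,5} 4  {0,1,5,6} 4  {1,3,5,6} 12  {1,4,5,6} 6  {2,3,4,6} 4  {2,4,5,6} 4  {3,4,5,6} 12
  5 to go: {0,1,3,5,6} 20  {0,1,4,5,6} 10  {1,2,4,5,6} 10  {1,3,4,5,6} 30  {2,3,4,5,6} 20
  if 0:y drops first: 60 orders
  if 2:z drops first: 60 orders
  if 3:a drops first: 20 orders
heap linearizations: 140

140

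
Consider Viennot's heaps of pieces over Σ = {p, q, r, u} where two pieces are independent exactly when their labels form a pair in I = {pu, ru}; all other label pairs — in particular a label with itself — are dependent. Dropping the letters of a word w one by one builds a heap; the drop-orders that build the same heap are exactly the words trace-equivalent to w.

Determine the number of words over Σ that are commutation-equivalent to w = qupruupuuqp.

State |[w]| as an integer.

56

piece 0:q — minimal
piece 1:u rests on {0:q}
piece 2:p rests on {0:q}
piece 3:r rests on {2:p}
piece 4:u rests on {1:u}
piece 5:u rests on {4:u}
piece 6:p rests on {3:r}
piece 7:u rests on {5:u}
piece 8:u rests on {7:u}
piece 9:q rests on {6:p, 8:u}
piece 10:p rests on {9:q}
minimal pieces: {0:q}
ways to finish when only these pieces remain (= sum over removing one remaining piece with nothing left below it):
  1 left: {10}→1
  2 left: {9,10}→1
  3 left: {6,9,10}→1  {8,9,10}→1
  4 left: {3,6,9,10}→1  {6,8,9,10}→2  {7,8,9,10}→1
  5 left: {2,3,6,9,10}→1  {3,6,8,9,10}→3  {5,7,8,9,10}→1  {6,7,8,9,10}→3
  6 left: {2,3,6,8,9,10}→4  {3,6,7,8,9,10}→6  {4,5,7,8,9,10}→1  {5,6,7,8,9,10}→4
  7 left: {1,4,5,7,8,9,10}→1  {2,3,6,7,8,9,10}→10  {3,5,6,7,8,9,10}→10  {4,5,6,7,8,9,10}→5
  8 left: {1,4,5,6,7,8,9,10}→6  {2,3,5,6,7,8,9,10}→20  {3,4,5,6,7,8,9,10}→15
  9 left: {1,3,4,5,6,7,8,9,10}→21  {2,3,4,5,6,7,8,9,10}→35
  placing 0:q first → 56 extensions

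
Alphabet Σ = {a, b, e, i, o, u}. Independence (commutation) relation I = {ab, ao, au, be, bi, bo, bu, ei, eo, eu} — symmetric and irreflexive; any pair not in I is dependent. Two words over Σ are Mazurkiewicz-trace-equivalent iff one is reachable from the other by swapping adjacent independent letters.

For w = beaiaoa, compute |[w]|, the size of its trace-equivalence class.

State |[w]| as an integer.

0(b) covers ∅
1(e) covers ∅
2(a) covers 1:e
3(i) covers 2:a
4(a) covers 3:i
5(o) covers 3:i
6(a) covers 4:a
floor of heap: 0:b, 1:e
completions by unplaced set U, small U first (add the entries for U minus each lowest piece of U):
  |U|=1: {0}:1  {5}:1  {6}:1
  |U|=2: {0,5}:2  {0,6}:2  {4,6}:1  {5,6}:2
  |U|=3: {0,4,6}:3  {0,5,6}:6  {4,5,6}:3
  |U|=4: {0,4,5,6}:12  {3,4,5,6}:3
  |U|=5: {0,3,4,5,6}:15  {2,3,4,5,6}:3
  start at 0(b): 3
  start at 1(e): 18
sum over floor = 21

21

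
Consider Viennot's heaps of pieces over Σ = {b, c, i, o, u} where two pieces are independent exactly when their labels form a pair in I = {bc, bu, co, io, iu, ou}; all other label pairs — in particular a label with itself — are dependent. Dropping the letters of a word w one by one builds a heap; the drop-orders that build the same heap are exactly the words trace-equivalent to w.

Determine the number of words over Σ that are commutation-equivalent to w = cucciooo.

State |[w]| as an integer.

#0=c has no predecessor
#1=u depends on [0:c]
#2=c depends on [1:u]
#3=c depends on [2:c]
#4=i depends on [3:c]
#5=o has no predecessor
#6=o depends on [5:o]
#7=o depends on [6:o]
sources: [0:c, 5:o]
N(rest) = Σ N(rest − s) over sources s of rest; N(one piece) = 1:
  size 1 → [4]=1  [7]=1
  size 2 → [3,4]=1  [4,7]=2  [6,7]=1
  size 3 → [2,3,4]=1  [3,4,7]=3  [4,6,7]=3  [5,6,7]=1
  size 4 → [1,2,3,4]=1  [2,3,4,7]=4  [3,4,6,7]=6  [4,5,6,7]=4
  size 5 → [0,1,2,3,4]=1  [1,2,3,4,7]=5  [2,3,4,6,7]=10  [3,4,5,6,7]=10
  size 6 → [0,1,2,3,4,7]=6  [1,2,3,4,6,7]=15  [2,3,4,5,6,7]=20
  first=0(c) contributes 35
  first=5(o) contributes 21
|[w]| = 56

56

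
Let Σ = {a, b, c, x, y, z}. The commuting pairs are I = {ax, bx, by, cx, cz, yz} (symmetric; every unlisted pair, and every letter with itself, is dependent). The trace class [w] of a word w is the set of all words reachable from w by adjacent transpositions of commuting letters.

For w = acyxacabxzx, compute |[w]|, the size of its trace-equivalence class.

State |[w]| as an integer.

15

#0=a has no predecessor
#1=c depends on [0:a]
#2=y depends on [1:c]
#3=x depends on [2:y]
#4=a depends on [2:y]
#5=c depends on [4:a]
#6=a depends on [5:c]
#7=b depends on [6:a]
#8=x depends on [3:x]
#9=z depends on [7:b, 8:x]
#10=x depends on [9:z]
sources: [0:a]
N(rest) = Σ N(rest − s) over sources s of rest; N(one piece) = 1:
  size 1 → [10]=1
  size 2 → [9,10]=1
  size 3 → [7,9,10]=1  [8,9,10]=1
  size 4 → [3,8,9,10]=1  [6,7,9,10]=1  [7,8,9,10]=2
  size 5 → [3,7,8,9,10]=3  [5,6,7,9,10]=1  [6,7,8,9,10]=3
  size 6 → [3,6,7,8,9,10]=6  [4,5,6,7,9,10]=1  [5,6,7,8,9,10]=4
  size 7 → [3,5,6,7,8,9,10]=10  [4,5,6,7,8,9,10]=5
  size 8 → [3,4,5,6,7,8,9,10]=15
  size 9 → [2,3,4,5,6,7,8,9,10]=15
  first=0(a) contributes 15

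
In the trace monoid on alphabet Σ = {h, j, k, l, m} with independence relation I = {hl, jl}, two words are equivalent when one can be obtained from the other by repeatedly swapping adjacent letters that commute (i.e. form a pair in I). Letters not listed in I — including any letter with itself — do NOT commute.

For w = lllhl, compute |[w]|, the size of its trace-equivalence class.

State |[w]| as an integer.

piece 0:l — minimal
piece 1:l rests on {0:l}
piece 2:l rests on {1:l}
piece 3:h — minimal
piece 4:l rests on {2:l}
minimal pieces: {0:l, 3:h}
ways to finish when only these pieces remain (= sum over removing one remaining piece with nothing left below it):
  1 left: {3}→1  {4}→1
  2 left: {2,4}→1  {3,4}→2
  3 left: {1,2,4}→1  {2,3,4}→3
  placing 0:l first → 4 extensions
  placing 3:h first → 1 extensions
total linear extensions = 5

5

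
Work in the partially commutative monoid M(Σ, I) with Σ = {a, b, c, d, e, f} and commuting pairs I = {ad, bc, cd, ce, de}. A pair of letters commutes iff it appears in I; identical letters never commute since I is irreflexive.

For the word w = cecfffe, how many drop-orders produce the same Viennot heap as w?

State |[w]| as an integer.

piece 0:c — minimal
piece 1:e — minimal
piece 2:c rests on {0:c}
piece 3:f rests on {1:e, 2:c}
piece 4:f rests on {3:f}
piece 5:f rests on {4:f}
piece 6:e rests on {5:f}
minimal pieces: {0:c, 1:e}
ways to finish when only these pieces remain (= sum over removing one remaining piece with nothing left below it):
  1 left: {6}→1
  2 left: {5,6}→1
  3 left: {4,5,6}→1
  4 left: {3,4,5,6}→1
  5 left: {1,3,4,5,6}→1  {2,3,4,5,6}→1
  placing 0:c first → 2 extensions
  placing 1:e first → 1 extensions
total linear extensions = 3

3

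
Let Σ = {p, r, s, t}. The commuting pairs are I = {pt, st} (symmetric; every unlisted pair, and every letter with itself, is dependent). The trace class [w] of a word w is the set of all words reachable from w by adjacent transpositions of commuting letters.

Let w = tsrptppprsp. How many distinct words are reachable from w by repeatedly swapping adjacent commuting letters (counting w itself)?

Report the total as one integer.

piece 0:t — minimal
piece 1:s — minimal
piece 2:r rests on {0:t, 1:s}
piece 3:p rests on {2:r}
piece 4:t rests on {2:r}
piece 5:p rests on {3:p}
piece 6:p rests on {5:p}
piece 7:p rests on {6:p}
piece 8:r rests on {4:t, 7:p}
piece 9:s rests on {8:r}
piece 10:p rests on {9:s}
minimal pieces: {0:t, 1:s}
ways to finish when only these pieces remain (= sum over removing one remaining piece with nothing left below it):
  1 left: {10}→1
  2 left: {9,10}→1
  3 left: {8,9,10}→1
  4 left: {4,8,9,10}→1  {7,8,9,10}→1
  5 left: {4,7,8,9,10}→2  {6,7,8,9,10}→1
  6 left: {4,6,7,8,9,10}→3  {5,6,7,8,9,10}→1
  7 left: {3,5,6,7,8,9,10}→1  {4,5,6,7,8,9,10}→4
  8 left: {3,4,5,6,7,8,9,10}→5
  9 left: {2,3,4,5,6,7,8,9,10}→5
  placing 0:t first → 5 extensions
  placing 1:s first → 5 extensions
total linear extensions = 10

10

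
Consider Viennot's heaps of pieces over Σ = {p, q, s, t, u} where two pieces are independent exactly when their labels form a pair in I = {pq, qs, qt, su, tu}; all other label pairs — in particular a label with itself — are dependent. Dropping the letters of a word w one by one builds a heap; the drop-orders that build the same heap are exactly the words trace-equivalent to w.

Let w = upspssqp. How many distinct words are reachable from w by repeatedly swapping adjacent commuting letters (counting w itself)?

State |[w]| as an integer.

7

drop 0:u onto floor
drop 1:p onto {0:u}
drop 2:s onto {1:p}
drop 3:p onto {2:s}
drop 4:s onto {3:p}
drop 5:s onto {4:s}
drop 6:q onto {0:u}
drop 7:p onto {5:s}
ground layer = {0:u}
drop-orders for the pieces not yet dropped (sum over which currently-grounded one goes next):
  1 to go: {6} 1  {7} 1
  2 to go: {5,7} 1  {6,7} 2
  3 to go: {4,5,7} 1  {5,6,7} 3
  4 to go: {3,4,5,7} 1  {4,5,6,7} 4
  5 to go: {2,3,4,5,7} 1  {3,4,5,6,7} 5
  6 to go: {1,2,3,4,5,7} 1  {2,3,4,5,6,7} 6
  if 0:u drops first: 7 orders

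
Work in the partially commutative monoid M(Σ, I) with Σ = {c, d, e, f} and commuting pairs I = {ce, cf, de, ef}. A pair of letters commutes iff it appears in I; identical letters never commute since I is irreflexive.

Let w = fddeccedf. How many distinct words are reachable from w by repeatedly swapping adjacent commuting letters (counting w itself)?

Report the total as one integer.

piece 0:f — minimal
piece 1:d rests on {0:f}
piece 2:d rests on {1:d}
piece 3:e — minimal
piece 4:c rests on {2:d}
piece 5:c rests on {4:c}
piece 6:e rests on {3:e}
piece 7:d rests on {5:c}
piece 8:f rests on {7:d}
minimal pieces: {0:f, 3:e}
ways to finish when only these pieces remain (= sum over removing one remaining piece with nothing left below it):
  1 left: {6}→1  {8}→1
  2 left: {3,6}→1  {6,8}→2  {7,8}→1
  3 left: {3,6,8}→3  {5,7,8}→1  {6,7,8}→3
  4 left: {3,6,7,8}→6  {4,5,7,8}→1  {5,6,7,8}→4
  5 left: {2,4,5,7,8}→1  {3,5,6,7,8}→10  {4,5,6,7,8}→5
  6 left: {1,2,4,5,7,8}→1  {2,4,5,6,7,8}→6  {3,4,5,6,7,8}→15
  7 left: {0,1,2,4,5,7,8}→1  {1,2,4,5,6,7,8}→7  {2,3,4,5,6,7,8}→21
  placing 0:f first → 28 extensions
  placing 3:e first → 8 extensions
total linear extensions = 36

36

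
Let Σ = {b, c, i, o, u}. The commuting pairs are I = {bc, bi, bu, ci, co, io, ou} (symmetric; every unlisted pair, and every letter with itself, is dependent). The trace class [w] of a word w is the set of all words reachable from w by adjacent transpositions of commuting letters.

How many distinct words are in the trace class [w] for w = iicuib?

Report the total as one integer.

18

piece 0:i — minimal
piece 1:i rests on {0:i}
piece 2:c — minimal
piece 3:u rests on {1:i, 2:c}
piece 4:i rests on {3:u}
piece 5:b — minimal
minimal pieces: {0:i, 2:c, 5:b}
ways to finish when only these pieces remain (= sum over removing one remaining piece with nothing left below it):
  1 left: {4}→1  {5}→1
  2 left: {3,4}→1  {4,5}→2
  3 left: {1,3,4}→1  {2,3,4}→1  {3,4,5}→3
  4 left: {0,1,3,4}→1  {1,2,3,4}→2  {1,3,4,5}→4  {2,3,4,5}→4
  placing 0:i first → 10 extensions
  placing 2:c first → 5 extensions
  placing 5:b first → 3 extensions
total linear extensions = 18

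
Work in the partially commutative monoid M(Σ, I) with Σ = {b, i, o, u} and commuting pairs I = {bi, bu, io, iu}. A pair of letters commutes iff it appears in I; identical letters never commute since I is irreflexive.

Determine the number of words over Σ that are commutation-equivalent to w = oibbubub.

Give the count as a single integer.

drop 0:o onto floor
drop 1:i onto floor
drop 2:b onto {0:o}
drop 3:b onto {2:b}
drop 4:u onto {0:o}
drop 5:b onto {3:b}
drop 6:u onto {4:u}
drop 7:b onto {5:b}
ground layer = {0:o, 1:i}
drop-orders for the pieces not yet dropped (sum over which currently-grounded one goes next):
  1 to go: {1} 1  {6} 1  {7} 1
  2 to go: {1,6} 2  {1,7} 2  {4,6} 1  {5,7} 1  {6,7} 2
  3 to go: {1,4,6} 3  {1,5,7} 3  {1,6,7} 6  {3,5,7} 1  {4,6,7} 3  {5,6,7} 3
  4 to go: {1,3,5,7} 4  {1,4,6,7} 12  {1,5,6,7} 12  {2,3,5,7} 1  {3,5,6,7} 4  {4,5,6,7} 6
  5 to go: {1,2,3,5,7} 5  {1,3,5,6,7} 20  {1,4,5,6,7} 30  {2,3,5,6,7} 5  {3,4,5,6,7} 10
  6 to go: {1,2,3,5,6,7} 30  {1,3,4,5,6,7} 60  {2,3,4,5,6,7} 15
  if 0:o drops first: 105 orders
  if 1:i drops first: 15 orders
heap linearizations: 120

120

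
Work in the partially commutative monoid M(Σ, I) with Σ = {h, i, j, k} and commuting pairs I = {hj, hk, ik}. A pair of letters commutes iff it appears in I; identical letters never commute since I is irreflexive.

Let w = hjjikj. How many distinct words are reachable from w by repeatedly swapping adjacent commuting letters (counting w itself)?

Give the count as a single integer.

7

0(h) covers ∅
1(j) covers ∅
2(j) covers 1:j
3(i) covers 0:h, 2:j
4(k) covers 2:j
5(j) covers 3:i, 4:k
floor of heap: 0:h, 1:j
completions by unplaced set U, small U first (add the entries for U minus each lowest piece of U):
  |U|=1: {5}:1
  |U|=2: {3,5}:1  {4,5}:1
  |U|=3: {0,3,5}:1  {3,4,5}:2
  |U|=4: {0,3,4,5}:3  {2,3,4,5}:2
  start at 0(h): 2
  start at 1(j): 5
sum over floor = 7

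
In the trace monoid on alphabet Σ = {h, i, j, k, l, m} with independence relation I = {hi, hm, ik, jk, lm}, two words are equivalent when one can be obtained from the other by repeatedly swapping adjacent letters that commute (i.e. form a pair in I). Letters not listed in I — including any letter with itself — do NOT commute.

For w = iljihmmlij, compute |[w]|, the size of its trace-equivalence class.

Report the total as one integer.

9

drop 0:i onto floor
drop 1:l onto {0:i}
drop 2:j onto {1:l}
drop 3:i onto {2:j}
drop 4:h onto {2:j}
drop 5:m onto {3:i}
drop 6:m onto {5:m}
drop 7:l onto {3:i, 4:h}
drop 8:i onto {6:m, 7:l}
drop 9:j onto {8:i}
ground layer = {0:i}
drop-orders for the pieces not yet dropped (sum over which currently-grounded one goes next):
  1 to go: {9} 1
  2 to go: {8,9} 1
  3 to go: {6,8,9} 1  {7,8,9} 1
  4 to go: {4,7,8,9} 1  {5,6,8,9} 1  {6,7,8,9} 2
  5 to go: {4,6,7,8,9} 3  {5,6,7,8,9} 3
  6 to go: {3,5,6,7,8,9} 3  {4,5,6,7,8,9} 6
  7 to go: {3,4,5,6,7,8,9} 9
  8 to go: {2,3,4,5,6,7,8,9} 9
  if 0:i drops first: 9 orders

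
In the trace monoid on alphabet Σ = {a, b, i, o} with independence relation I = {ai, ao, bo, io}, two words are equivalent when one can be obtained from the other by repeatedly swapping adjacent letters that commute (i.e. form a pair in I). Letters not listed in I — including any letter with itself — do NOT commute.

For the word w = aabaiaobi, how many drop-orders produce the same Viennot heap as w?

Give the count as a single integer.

piece 0:a — minimal
piece 1:a rests on {0:a}
piece 2:b rests on {1:a}
piece 3:a rests on {2:b}
piece 4:i rests on {2:b}
piece 5:a rests on {3:a}
piece 6:o — minimal
piece 7:b rests on {4:i, 5:a}
piece 8:i rests on {7:b}
minimal pieces: {0:a, 6:o}
ways to finish when only these pieces remain (= sum over removing one remaining piece with nothing left below it):
  1 left: {6}→1  {8}→1
  2 left: {6,8}→2  {7,8}→1
  3 left: {4,7,8}→1  {5,7,8}→1  {6,7,8}→3
  4 left: {3,5,7,8}→1  {4,5,7,8}→2  {4,6,7,8}→4  {5,6,7,8}→4
  5 left: {3,4,5,7,8}→3  {3,5,6,7,8}→5  {4,5,6,7,8}→10
  6 left: {2,3,4,5,7,8}→3  {3,4,5,6,7,8}→18
  7 left: {1,2,3,4,5,7,8}→3  {2,3,4,5,6,7,8}→21
  placing 0:a first → 24 extensions
  placing 6:o first → 3 extensions
total linear extensions = 27

27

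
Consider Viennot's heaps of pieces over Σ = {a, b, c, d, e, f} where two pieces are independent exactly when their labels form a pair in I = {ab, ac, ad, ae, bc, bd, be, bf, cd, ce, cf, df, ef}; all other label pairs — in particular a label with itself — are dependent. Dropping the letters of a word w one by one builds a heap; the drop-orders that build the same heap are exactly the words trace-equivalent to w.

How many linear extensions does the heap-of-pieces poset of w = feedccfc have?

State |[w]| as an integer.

560

0(f) covers ∅
1(e) covers ∅
2(e) covers 1:e
3(d) covers 2:e
4(c) covers ∅
5(c) covers 4:c
6(f) covers 0:f
7(c) covers 5:c
floor of heap: 0:f, 1:e, 4:c
completions by unplaced set U, small U first (add the entries for U minus each lowest piece of U):
  |U|=1: {3}:1  {6}:1  {7}:1
  |U|=2: {0,6}:1  {2,3}:1  {3,6}:2  {3,7}:2  {5,7}:1  {6,7}:2
  |U|=3: {0,3,6}:3  {0,6,7}:3  {1,2,3}:1  {2,3,6}:3  {2,3,7}:3  {3,5,7}:3  {3,6,7}:6  {4,5,7}:1  {5,6,7}:3
  |U|=4: {0,2,3,6}:6  {0,3,6,7}:12  {0,5,6,7}:6  {1,2,3,6}:4  {1,2,3,7}:4  {2,3,5,7}:6  {2,3,6,7}:12  {3,4,5,7}:4  {3,5,6,7}:12  {4,5,6,7}:4
  |U|=5: {0,1,2,3,6}:10  {0,2,3,6,7}:30  {0,3,5,6,7}:30  {0,4,5,6,7}:10  {1,2,3,5,7}:10  {1,2,3,6,7}:20  {2,3,4,5,7}:10  {2,3,5,6,7}:30  {3,4,5,6,7}:20
  |U|=6: {0,1,2,3,6,7}:60  {0,2,3,5,6,7}:90  {0,3,4,5,6,7}:60  {1,2,3,4,5,7}:20  {1,2,3,5,6,7}:60  {2,3,4,5,6,7}:60
  start at 0(f): 140
  start at 1(e): 210
  start at 4(c): 210
sum over floor = 560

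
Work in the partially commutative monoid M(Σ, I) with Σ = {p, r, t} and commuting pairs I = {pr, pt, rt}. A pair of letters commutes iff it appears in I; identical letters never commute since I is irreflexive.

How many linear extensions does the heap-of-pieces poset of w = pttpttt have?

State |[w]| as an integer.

21

piece 0:p — minimal
piece 1:t — minimal
piece 2:t rests on {1:t}
piece 3:p rests on {0:p}
piece 4:t rests on {2:t}
piece 5:t rests on {4:t}
piece 6:t rests on {5:t}
minimal pieces: {0:p, 1:t}
ways to finish when only these pieces remain (= sum over removing one remaining piece with nothing left below it):
  1 left: {3}→1  {6}→1
  2 left: {0,3}→1  {3,6}→2  {5,6}→1
  3 left: {0,3,6}→3  {3,5,6}→3  {4,5,6}→1
  4 left: {0,3,5,6}→6  {2,4,5,6}→1  {3,4,5,6}→4
  5 left: {0,3,4,5,6}→10  {1,2,4,5,6}→1  {2,3,4,5,6}→5
  placing 0:p first → 6 extensions
  placing 1:t first → 15 extensions
total linear extensions = 21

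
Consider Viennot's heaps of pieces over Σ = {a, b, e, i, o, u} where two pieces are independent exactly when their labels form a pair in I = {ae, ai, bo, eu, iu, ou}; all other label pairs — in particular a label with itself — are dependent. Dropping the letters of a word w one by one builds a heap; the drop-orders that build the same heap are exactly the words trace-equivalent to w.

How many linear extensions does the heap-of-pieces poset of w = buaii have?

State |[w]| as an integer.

piece 0:b — minimal
piece 1:u rests on {0:b}
piece 2:a rests on {1:u}
piece 3:i rests on {0:b}
piece 4:i rests on {3:i}
minimal pieces: {0:b}
ways to finish when only these pieces remain (= sum over removing one remaining piece with nothing left below it):
  1 left: {2}→1  {4}→1
  2 left: {1,2}→1  {2,4}→2  {3,4}→1
  3 left: {1,2,4}→3  {2,3,4}→3
  placing 0:b first → 6 extensions

6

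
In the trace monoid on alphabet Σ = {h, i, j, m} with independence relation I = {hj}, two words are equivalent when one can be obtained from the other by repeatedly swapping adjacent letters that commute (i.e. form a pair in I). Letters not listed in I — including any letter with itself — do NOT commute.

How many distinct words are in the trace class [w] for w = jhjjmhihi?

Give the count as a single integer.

4

piece 0:j — minimal
piece 1:h — minimal
piece 2:j rests on {0:j}
piece 3:j rests on {2:j}
piece 4:m rests on {1:h, 3:j}
piece 5:h rests on {4:m}
piece 6:i rests on {5:h}
piece 7:h rests on {6:i}
piece 8:i rests on {7:h}
minimal pieces: {0:j, 1:h}
ways to finish when only these pieces remain (= sum over removing one remaining piece with nothing left below it):
  1 left: {8}→1
  2 left: {7,8}→1
  3 left: {6,7,8}→1
  4 left: {5,6,7,8}→1
  5 left: {4,5,6,7,8}→1
  6 left: {1,4,5,6,7,8}→1  {3,4,5,6,7,8}→1
  7 left: {1,3,4,5,6,7,8}→2  {2,3,4,5,6,7,8}→1
  placing 0:j first → 3 extensions
  placing 1:h first → 1 extensions
total linear extensions = 4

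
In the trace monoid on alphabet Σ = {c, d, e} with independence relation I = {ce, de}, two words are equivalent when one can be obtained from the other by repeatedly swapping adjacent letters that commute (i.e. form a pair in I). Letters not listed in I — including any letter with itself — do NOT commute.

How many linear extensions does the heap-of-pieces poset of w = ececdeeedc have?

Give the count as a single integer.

252

drop 0:e onto floor
drop 1:c onto floor
drop 2:e onto {0:e}
drop 3:c onto {1:c}
drop 4:d onto {3:c}
drop 5:e onto {2:e}
drop 6:e onto {5:e}
drop 7:e onto {6:e}
drop 8:d onto {4:d}
drop 9:c onto {8:d}
ground layer = {0:e, 1:c}
drop-orders for the pieces not yet dropped (sum over which currently-grounded one goes next):
  1 to go: {7} 1  {9} 1
  2 to go: {6,7} 1  {7,9} 2  {8,9} 1
  3 to go: {4,8,9} 1  {5,6,7} 1  {6,7,9} 3  {7,8,9} 3
  4 to go: {2,5,6,7} 1  {3,4,8,9} 1  {4,7,8,9} 4  {5,6,7,9} 4  {6,7,8,9} 6
  5 to go: {0,2,5,6,7} 1  {1,3,4,8,9} 1  {2,5,6,7,9} 5  {3,4,7,8,9} 5  {4,6,7,8,9} 10  {5,6,7,8,9} 10
  6 to go: {0,2,5,6,7,9} 6  {1,3,4,7,8,9} 6  {2,5,6,7,8,9} 15  {3,4,6,7,8,9} 15  {4,5,6,7,8,9} 20
  7 to go: {0,2,5,6,7,8,9} 21  {1,3,4,6,7,8,9} 21  {2,4,5,6,7,8,9} 35  {3,4,5,6,7,8,9} 35
  8 to go: {0,2,4,5,6,7,8,9} 56  {1,3,4,5,6,7,8,9} 56  {2,3,4,5,6,7,8,9} 70
  if 0:e drops first: 126 orders
  if 1:c drops first: 126 orders
heap linearizations: 252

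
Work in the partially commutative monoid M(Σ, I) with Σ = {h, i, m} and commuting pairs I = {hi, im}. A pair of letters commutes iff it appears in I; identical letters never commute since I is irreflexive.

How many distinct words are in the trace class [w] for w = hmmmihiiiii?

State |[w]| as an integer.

piece 0:h — minimal
piece 1:m rests on {0:h}
piece 2:m rests on {1:m}
piece 3:m rests on {2:m}
piece 4:i — minimal
piece 5:h rests on {3:m}
piece 6:i rests on {4:i}
piece 7:i rests on {6:i}
piece 8:i rests on {7:i}
piece 9:i rests on {8:i}
piece 10:i rests on {9:i}
minimal pieces: {0:h, 4:i}
ways to finish when only these pieces remain (= sum over removing one remaining piece with nothing left below it):
  1 left: {5}→1  {10}→1
  2 left: {3,5}→1  {5,10}→2  {9,10}→1
  3 left: {2,3,5}→1  {3,5,10}→3  {5,9,10}→3  {8,9,10}→1
  4 left: {1,2,3,5}→1  {2,3,5,10}→4  {3,5,9,10}→6  {5,8,9,10}→4  {7,8,9,10}→1
  5 left: {0,1,2,3,5}→1  {1,2,3,5,10}→5  {2,3,5,9,10}→10  {3,5,8,9,10}→10  {5,7,8,9,10}→5  {6,7,8,9,10}→1
  6 left: {0,1,2,3,5,10}→6  {1,2,3,5,9,10}→15  {2,3,5,8,9,10}→20  {3,5,7,8,9,10}→15  {4,6,7,8,9,10}→1  {5,6,7,8,9,10}→6
  7 left: {0,1,2,3,5,9,10}→21  {1,2,3,5,8,9,10}→35  {2,3,5,7,8,9,10}→35  {3,5,6,7,8,9,10}→21  {4,5,6,7,8,9,10}→7
  8 left: {0,1,2,3,5,8,9,10}→56  {1,2,3,5,7,8,9,10}→70  {2,3,5,6,7,8,9,10}→56  {3,4,5,6,7,8,9,10}→28
  9 left: {0,1,2,3,5,7,8,9,10}→126  {1,2,3,5,6,7,8,9,10}→126  {2,3,4,5,6,7,8,9,10}→84
  placing 0:h first → 210 extensions
  placing 4:i first → 252 extensions
total linear extensions = 462

462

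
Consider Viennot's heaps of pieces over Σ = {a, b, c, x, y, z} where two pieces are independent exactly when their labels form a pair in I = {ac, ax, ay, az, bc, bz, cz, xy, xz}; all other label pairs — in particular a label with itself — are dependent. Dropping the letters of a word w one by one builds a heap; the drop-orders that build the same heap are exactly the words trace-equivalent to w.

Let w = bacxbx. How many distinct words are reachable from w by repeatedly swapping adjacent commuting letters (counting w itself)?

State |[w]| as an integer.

5

drop 0:b onto floor
drop 1:a onto {0:b}
drop 2:c onto floor
drop 3:x onto {0:b, 2:c}
drop 4:b onto {1:a, 3:x}
drop 5:x onto {4:b}
ground layer = {0:b, 2:c}
drop-orders for the pieces not yet dropped (sum over which currently-grounded one goes next):
  1 to go: {5} 1
  2 to go: {4,5} 1
  3 to go: {1,4,5} 1  {3,4,5} 1
  4 to go: {1,3,4,5} 2  {2,3,4,5} 1
  if 0:b drops first: 3 orders
  if 2:c drops first: 2 orders
heap linearizations: 5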